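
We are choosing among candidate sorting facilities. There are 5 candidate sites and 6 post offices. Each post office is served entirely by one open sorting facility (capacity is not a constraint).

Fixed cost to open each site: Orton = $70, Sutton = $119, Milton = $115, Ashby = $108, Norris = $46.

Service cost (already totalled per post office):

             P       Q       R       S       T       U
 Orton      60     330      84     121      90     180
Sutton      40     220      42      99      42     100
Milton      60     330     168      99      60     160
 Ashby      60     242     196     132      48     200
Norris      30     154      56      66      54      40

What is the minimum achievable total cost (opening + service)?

Minimum total cost: 446

For any fixed open set, each post office goes to its cheapest open site; total = fixed + service.
{Norris}: P→Norris 30, Q→Norris 154, R→Norris 56, S→Norris 66, T→Norris 54, U→Norris 40. Service 400; fixed 46; total 446.
{Orton, Norris}: service 400 + fixed 116 = 516
{Sutton, Norris}: P→Norris 30, Q→Norris 154, R→Sutton 42, S→Norris 66, T→Sutton 42, U→Norris 40. Service 374; fixed 165; total 539.
{Orton, Sutton, Milton, Ashby, Norris}: P→Norris 30, Q→Norris 154, R→Sutton 42, S→Norris 66, T→Sutton 42, U→Norris 40. Service 374; fixed 458; total 832.
No other subset beats 446.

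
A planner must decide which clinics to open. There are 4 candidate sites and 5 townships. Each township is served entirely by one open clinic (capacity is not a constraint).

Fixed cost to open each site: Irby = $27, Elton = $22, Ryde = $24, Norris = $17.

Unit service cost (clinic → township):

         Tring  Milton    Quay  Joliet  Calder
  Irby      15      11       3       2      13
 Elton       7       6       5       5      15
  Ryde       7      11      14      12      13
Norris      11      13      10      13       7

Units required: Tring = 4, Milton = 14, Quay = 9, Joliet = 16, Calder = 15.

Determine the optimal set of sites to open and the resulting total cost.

For any fixed open set, each township goes to its cheapest open site; total = fixed + service.
{Irby, Elton, Norris}: Tring→Elton 7·4=28, Milton→Elton 6·14=84, Quay→Irby 3·9=27, Joliet→Irby 2·16=32, Calder→Norris 7·15=105. Service 276; fixed 66; total 342.
{Irby, Elton, Ryde, Norris}: Tring→Elton 7·4=28, Milton→Elton 6·14=84, Quay→Irby 3·9=27, Joliet→Irby 2·16=32, Calder→Norris 7·15=105. Service 276; fixed 90; total 366.
{Elton, Norris}: service 342 + fixed 39 = 381
{Norris}: service 629 + fixed 17 = 646
(All 15 nonempty subsets were checked; Irby, Elton and Norris is lowest.)

Open Irby, Elton and Norris; minimum total cost 342.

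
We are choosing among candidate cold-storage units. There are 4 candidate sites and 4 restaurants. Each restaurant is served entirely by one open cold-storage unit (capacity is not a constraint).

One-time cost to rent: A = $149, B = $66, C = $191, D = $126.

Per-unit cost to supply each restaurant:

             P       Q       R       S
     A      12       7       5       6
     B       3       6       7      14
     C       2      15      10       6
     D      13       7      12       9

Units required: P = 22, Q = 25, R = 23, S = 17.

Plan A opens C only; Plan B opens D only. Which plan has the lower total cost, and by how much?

Plan A is cheaper by 74.

Plan A: {C}: P→C 2·22=44, Q→C 15·25=375, R→C 10·23=230, S→C 6·17=102. Service 751; fixed 191; total 942.
Plan B: {D}: P→D 13·22=286, Q→D 7·25=175, R→D 12·23=276, S→D 9·17=153. Service 890; fixed 126; total 1016.
Difference: |942 − 1016| = 74.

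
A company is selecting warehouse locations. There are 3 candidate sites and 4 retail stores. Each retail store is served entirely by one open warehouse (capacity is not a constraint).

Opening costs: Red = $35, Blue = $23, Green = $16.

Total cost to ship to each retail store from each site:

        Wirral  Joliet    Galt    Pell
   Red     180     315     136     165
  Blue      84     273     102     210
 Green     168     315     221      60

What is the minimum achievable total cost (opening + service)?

Minimum total cost: 558

For any fixed open set, each retail store goes to its cheapest open site; total = fixed + service.
{Blue, Green}: Wirral→Blue 84, Joliet→Blue 273, Galt→Blue 102, Pell→Green 60. Service 519; fixed 39; total 558.
{Red, Blue, Green}: service 519 + fixed 74 = 593
{Red, Blue}: service 624 + fixed 58 = 682
{Green}: Wirral→Green 168, Joliet→Green 315, Galt→Green 221, Pell→Green 60. Service 764; fixed 16; total 780.
No other subset beats 558.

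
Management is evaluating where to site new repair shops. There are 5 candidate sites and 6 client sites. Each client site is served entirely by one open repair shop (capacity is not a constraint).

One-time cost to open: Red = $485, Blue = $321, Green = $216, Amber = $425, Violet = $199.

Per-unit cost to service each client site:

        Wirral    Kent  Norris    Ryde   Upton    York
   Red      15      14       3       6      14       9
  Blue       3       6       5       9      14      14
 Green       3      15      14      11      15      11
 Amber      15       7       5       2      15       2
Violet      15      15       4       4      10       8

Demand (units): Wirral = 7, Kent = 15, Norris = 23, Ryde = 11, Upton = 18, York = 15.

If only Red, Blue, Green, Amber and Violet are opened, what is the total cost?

Total cost: 2058

Each client site is assigned to its cheapest site among the open ones.
{Red, Blue, Green, Amber, Violet}: Wirral→Blue 3·7=21, Kent→Blue 6·15=90, Norris→Red 3·23=69, Ryde→Amber 2·11=22, Upton→Violet 10·18=180, York→Amber 2·15=30. Service 412; fixed 1646; total 2058.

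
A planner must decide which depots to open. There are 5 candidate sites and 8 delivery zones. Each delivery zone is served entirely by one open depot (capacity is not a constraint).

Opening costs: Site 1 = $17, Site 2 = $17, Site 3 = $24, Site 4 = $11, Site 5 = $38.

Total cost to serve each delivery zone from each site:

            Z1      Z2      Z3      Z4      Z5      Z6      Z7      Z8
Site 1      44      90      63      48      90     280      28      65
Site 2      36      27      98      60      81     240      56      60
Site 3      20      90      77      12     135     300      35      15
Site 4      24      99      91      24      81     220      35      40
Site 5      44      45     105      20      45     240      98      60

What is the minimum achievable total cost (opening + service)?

Minimum total cost: 535

For any fixed open set, each delivery zone goes to its cheapest open site; total = fixed + service.
{Site 1, Site 2, Site 3, Site 4}: Z1→Site 3 20, Z2→Site 2 27, Z3→Site 1 63, Z4→Site 3 12, Z5→Site 2 81, Z6→Site 4 220, Z7→Site 1 28, Z8→Site 3 15. Service 466; fixed 69; total 535.
{Site 1, Site 2, Site 3, Site 4, Site 5}: Z1→Site 3 20, Z2→Site 2 27, Z3→Site 1 63, Z4→Site 3 12, Z5→Site 5 45, Z6→Site 4 220, Z7→Site 1 28, Z8→Site 3 15. Service 430; fixed 107; total 537.
{Site 1, Site 3, Site 4, Site 5}: service 448 + fixed 90 = 538
{Site 4}: service 614 + fixed 11 = 625
No other subset beats 535.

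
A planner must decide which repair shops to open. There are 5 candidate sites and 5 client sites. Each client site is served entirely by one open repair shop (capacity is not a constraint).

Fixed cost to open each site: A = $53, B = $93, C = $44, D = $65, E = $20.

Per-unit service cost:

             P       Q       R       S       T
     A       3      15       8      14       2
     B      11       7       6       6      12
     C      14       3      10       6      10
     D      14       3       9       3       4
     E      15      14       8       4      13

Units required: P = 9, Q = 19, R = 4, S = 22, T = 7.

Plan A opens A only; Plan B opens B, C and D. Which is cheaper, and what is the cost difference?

Plan B is cheaper by 243.

Plan A: {A}: P→A 3·9=27, Q→A 15·19=285, R→A 8·4=32, S→A 14·22=308, T→A 2·7=14. Service 666; fixed 53; total 719.
Plan B: {B, C, D}: P→B 11·9=99, Q→C 3·19=57, R→B 6·4=24, S→D 3·22=66, T→D 4·7=28. Service 274; fixed 202; total 476.
Difference: |719 − 476| = 243.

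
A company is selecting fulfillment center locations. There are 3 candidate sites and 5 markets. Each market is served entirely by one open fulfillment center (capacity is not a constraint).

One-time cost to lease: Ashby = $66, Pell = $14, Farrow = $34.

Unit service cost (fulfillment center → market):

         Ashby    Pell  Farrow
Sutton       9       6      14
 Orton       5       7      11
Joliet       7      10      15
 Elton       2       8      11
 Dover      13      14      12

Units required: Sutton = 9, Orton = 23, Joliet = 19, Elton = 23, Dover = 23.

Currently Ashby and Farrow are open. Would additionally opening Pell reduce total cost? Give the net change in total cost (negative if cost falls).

Current service cost with {Ashby, Farrow}: 651.
Adding Pell: each market re-picks its cheapest; new service cost 624, saving 27.
Extra fixed cost: 14. Net change = 14 − 27 = -13.
(Totals: 751 → 738.)

Yes — net change −13 (cost falls by 13).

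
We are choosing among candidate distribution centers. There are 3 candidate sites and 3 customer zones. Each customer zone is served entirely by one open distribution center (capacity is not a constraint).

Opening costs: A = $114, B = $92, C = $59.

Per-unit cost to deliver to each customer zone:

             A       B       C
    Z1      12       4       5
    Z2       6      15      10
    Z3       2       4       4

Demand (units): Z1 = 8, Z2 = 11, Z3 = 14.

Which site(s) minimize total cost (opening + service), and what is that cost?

Open C only; minimum total cost 265.

For any fixed open set, each customer zone goes to its cheapest open site; total = fixed + service.
{C}: Z1→C 5·8=40, Z2→C 10·11=110, Z3→C 4·14=56. Service 206; fixed 59; total 265.
{A}: service 190 + fixed 114 = 304
{A, C}: Z1→C 5·8=40, Z2→A 6·11=66, Z3→A 2·14=28. Service 134; fixed 173; total 307.
{A, B, C}: Z1→B 4·8=32, Z2→A 6·11=66, Z3→A 2·14=28. Service 126; fixed 265; total 391.
No other subset beats 265.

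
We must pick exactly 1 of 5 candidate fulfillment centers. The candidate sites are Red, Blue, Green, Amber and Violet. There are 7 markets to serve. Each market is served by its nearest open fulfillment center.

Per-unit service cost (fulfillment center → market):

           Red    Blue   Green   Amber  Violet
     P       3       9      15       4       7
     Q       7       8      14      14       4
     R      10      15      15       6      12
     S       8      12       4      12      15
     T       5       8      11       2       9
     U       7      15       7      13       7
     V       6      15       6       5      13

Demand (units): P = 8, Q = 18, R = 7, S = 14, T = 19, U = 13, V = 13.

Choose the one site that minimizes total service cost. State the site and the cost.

Choose Red only; total service cost 596.

With exactly 1 open, each market uses its cheapest among the chosen.
{Red}: P→Red 3·8=24, Q→Red 7·18=126, R→Red 10·7=70, S→Red 8·14=112, T→Red 5·19=95, U→Red 7·13=91, V→Red 6·13=78. Service cost 596.
{Amber}: service cost 766
{Violet}: service cost 853
Among all 5 size-1 choices, {Red} is lowest.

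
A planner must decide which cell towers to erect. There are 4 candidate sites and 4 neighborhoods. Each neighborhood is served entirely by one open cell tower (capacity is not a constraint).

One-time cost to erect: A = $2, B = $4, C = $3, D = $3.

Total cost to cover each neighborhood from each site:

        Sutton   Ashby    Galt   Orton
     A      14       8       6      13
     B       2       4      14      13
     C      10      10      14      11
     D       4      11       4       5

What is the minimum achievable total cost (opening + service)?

For any fixed open set, each neighborhood goes to its cheapest open site; total = fixed + service.
{B, D}: Sutton→B 2, Ashby→B 4, Galt→D 4, Orton→D 5. Service 15; fixed 7; total 22.
{A, B, D}: Sutton→B 2, Ashby→B 4, Galt→D 4, Orton→D 5. Service 15; fixed 9; total 24.
{B, C, D}: service 15 + fixed 10 = 25
{A, B, C, D}: Sutton→B 2, Ashby→B 4, Galt→D 4, Orton→D 5. Service 15; fixed 12; total 27.
(All 15 nonempty subsets were checked; B and D is lowest.)

Minimum total cost: 22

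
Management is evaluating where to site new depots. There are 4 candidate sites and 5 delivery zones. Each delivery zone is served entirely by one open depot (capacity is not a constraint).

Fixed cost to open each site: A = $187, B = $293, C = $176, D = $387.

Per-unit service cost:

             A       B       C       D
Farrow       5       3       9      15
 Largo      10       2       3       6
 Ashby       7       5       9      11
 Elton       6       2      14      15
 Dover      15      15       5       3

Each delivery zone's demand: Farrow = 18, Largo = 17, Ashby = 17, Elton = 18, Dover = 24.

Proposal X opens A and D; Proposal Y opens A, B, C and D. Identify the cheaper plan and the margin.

Proposal X: {A, D}: Farrow→A 5·18=90, Largo→D 6·17=102, Ashby→A 7·17=119, Elton→A 6·18=108, Dover→D 3·24=72. Service 491; fixed 574; total 1065.
Proposal Y: {A, B, C, D}: Farrow→B 3·18=54, Largo→B 2·17=34, Ashby→B 5·17=85, Elton→B 2·18=36, Dover→D 3·24=72. Service 281; fixed 1043; total 1324.
Difference: |1065 − 1324| = 259.

Proposal X is cheaper by 259.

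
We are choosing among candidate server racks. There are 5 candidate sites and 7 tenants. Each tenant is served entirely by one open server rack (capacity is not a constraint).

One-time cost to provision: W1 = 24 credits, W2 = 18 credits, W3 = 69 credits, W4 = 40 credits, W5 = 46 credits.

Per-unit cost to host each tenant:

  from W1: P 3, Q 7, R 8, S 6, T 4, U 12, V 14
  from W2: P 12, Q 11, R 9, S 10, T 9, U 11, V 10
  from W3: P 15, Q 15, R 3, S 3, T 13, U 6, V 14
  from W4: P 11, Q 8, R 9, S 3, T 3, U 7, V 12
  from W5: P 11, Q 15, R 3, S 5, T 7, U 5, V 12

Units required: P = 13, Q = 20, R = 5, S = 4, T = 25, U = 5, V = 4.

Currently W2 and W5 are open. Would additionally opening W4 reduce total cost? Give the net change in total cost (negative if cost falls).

Yes — net change −128 (cost falls by 128).

Current service cost with {W2, W5}: 638.
Adding W4: each tenant re-picks its cheapest; new service cost 470, saving 168.
Extra fixed cost: 40. Net change = 40 − 168 = -128.
(Totals: 702 → 574.)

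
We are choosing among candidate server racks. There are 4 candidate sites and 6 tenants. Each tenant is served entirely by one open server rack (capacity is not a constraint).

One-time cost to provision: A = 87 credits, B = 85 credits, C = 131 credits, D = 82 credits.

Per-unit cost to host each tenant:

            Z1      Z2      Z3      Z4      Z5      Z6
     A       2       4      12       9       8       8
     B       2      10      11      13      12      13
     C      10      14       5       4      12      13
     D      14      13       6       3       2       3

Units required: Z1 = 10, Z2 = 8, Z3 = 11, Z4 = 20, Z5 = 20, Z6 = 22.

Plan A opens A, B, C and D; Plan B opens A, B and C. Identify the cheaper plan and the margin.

Plan A is cheaper by 168.

Plan A: {A, B, C, D}: Z1→A 2·10=20, Z2→A 4·8=32, Z3→C 5·11=55, Z4→D 3·20=60, Z5→D 2·20=40, Z6→D 3·22=66. Service 273; fixed 385; total 658.
Plan B: {A, B, C}: Z1→A 2·10=20, Z2→A 4·8=32, Z3→C 5·11=55, Z4→C 4·20=80, Z5→A 8·20=160, Z6→A 8·22=176. Service 523; fixed 303; total 826.
Difference: |658 − 826| = 168.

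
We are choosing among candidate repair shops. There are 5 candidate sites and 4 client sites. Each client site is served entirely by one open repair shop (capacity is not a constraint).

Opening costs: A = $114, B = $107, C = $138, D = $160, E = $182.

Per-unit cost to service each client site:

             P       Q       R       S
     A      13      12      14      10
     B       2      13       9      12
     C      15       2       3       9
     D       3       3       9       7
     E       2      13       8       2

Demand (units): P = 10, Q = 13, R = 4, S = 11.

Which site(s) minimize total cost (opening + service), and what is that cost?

For any fixed open set, each client site goes to its cheapest open site; total = fixed + service.
{D}: P→D 3·10=30, Q→D 3·13=39, R→D 9·4=36, S→D 7·11=77. Service 182; fixed 160; total 342.
{C, E}: P→E 2·10=20, Q→C 2·13=26, R→C 3·4=12, S→E 2·11=22. Service 80; fixed 320; total 400.
{B, C}: P→B 2·10=20, Q→C 2·13=26, R→C 3·4=12, S→C 9·11=99. Service 157; fixed 245; total 402.
{A, B, C, D, E}: service 80 + fixed 701 = 781
No other subset beats 342.

Open D only; minimum total cost 342.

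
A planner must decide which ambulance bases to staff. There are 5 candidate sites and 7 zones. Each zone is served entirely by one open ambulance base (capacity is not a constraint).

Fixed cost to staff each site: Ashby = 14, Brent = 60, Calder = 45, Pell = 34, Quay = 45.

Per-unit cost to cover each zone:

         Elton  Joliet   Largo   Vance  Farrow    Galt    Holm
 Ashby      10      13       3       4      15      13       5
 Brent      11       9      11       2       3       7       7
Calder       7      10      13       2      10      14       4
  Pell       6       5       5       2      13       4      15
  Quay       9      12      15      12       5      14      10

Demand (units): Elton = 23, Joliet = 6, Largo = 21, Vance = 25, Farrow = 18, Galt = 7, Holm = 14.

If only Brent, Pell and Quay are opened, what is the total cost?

Each zone is assigned to its cheapest site among the open ones.
{Brent, Pell, Quay}: Elton→Pell 6·23=138, Joliet→Pell 5·6=30, Largo→Pell 5·21=105, Vance→Brent 2·25=50, Farrow→Brent 3·18=54, Galt→Pell 4·7=28, Holm→Brent 7·14=98. Service 503; fixed 139; total 642.

Total cost: 642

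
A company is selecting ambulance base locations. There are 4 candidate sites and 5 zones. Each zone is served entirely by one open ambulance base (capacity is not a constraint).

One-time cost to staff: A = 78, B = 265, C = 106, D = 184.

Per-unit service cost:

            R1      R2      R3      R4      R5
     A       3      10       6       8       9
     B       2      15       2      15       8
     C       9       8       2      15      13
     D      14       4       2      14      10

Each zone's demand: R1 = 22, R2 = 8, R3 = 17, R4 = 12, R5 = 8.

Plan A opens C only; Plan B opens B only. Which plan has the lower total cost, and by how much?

Plan A: {C}: R1→C 9·22=198, R2→C 8·8=64, R3→C 2·17=34, R4→C 15·12=180, R5→C 13·8=104. Service 580; fixed 106; total 686.
Plan B: {B}: R1→B 2·22=44, R2→B 15·8=120, R3→B 2·17=34, R4→B 15·12=180, R5→B 8·8=64. Service 442; fixed 265; total 707.
Difference: |686 − 707| = 21.

Plan A is cheaper by 21.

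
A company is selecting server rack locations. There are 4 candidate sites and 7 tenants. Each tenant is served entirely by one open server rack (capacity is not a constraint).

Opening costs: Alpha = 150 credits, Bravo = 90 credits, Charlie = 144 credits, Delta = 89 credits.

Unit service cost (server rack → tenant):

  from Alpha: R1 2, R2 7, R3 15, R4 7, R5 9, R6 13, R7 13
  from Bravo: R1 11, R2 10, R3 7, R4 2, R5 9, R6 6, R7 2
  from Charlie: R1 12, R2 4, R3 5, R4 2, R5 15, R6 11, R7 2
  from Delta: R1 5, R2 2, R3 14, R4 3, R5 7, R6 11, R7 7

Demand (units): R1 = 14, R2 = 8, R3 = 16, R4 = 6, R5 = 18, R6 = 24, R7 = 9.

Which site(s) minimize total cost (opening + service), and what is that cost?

For any fixed open set, each tenant goes to its cheapest open site; total = fixed + service.
{Bravo, Delta}: R1→Delta 5·14=70, R2→Delta 2·8=16, R3→Bravo 7·16=112, R4→Bravo 2·6=12, R5→Delta 7·18=126, R6→Bravo 6·24=144, R7→Bravo 2·9=18. Service 498; fixed 179; total 677.
{Alpha, Bravo}: R1→Alpha 2·14=28, R2→Alpha 7·8=56, R3→Bravo 7·16=112, R4→Bravo 2·6=12, R5→Alpha 9·18=162, R6→Bravo 6·24=144, R7→Bravo 2·9=18. Service 532; fixed 240; total 772.
{Bravo}: R1→Bravo 11·14=154, R2→Bravo 10·8=80, R3→Bravo 7·16=112, R4→Bravo 2·6=12, R5→Bravo 9·18=162, R6→Bravo 6·24=144, R7→Bravo 2·9=18. Service 682; fixed 90; total 772.
{Alpha, Bravo, Charlie, Delta}: service 424 + fixed 473 = 897
No other subset beats 677.

Open Bravo and Delta; minimum total cost 677.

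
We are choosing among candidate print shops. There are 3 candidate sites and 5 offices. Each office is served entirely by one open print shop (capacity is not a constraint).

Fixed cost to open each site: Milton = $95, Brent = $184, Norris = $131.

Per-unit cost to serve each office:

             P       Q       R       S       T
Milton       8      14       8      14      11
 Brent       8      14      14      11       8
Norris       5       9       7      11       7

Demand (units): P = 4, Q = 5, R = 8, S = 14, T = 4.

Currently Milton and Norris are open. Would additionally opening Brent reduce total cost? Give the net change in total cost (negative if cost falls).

No — net change +184 (cost rises by 184).

Current service cost with {Milton, Norris}: 303.
Adding Brent: each office re-picks its cheapest; new service cost 303, saving 0.
Extra fixed cost: 184. Net change = 184 − 0 = 184.
(Totals: 529 → 713.)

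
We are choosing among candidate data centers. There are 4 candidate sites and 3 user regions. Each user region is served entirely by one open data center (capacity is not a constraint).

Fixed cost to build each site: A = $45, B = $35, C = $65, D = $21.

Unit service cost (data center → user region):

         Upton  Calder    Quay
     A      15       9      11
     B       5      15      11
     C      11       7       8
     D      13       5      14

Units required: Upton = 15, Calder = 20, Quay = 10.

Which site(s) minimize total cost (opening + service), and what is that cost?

Open B and D; minimum total cost 341.

For any fixed open set, each user region goes to its cheapest open site; total = fixed + service.
{B, D}: Upton→B 5·15=75, Calder→D 5·20=100, Quay→B 11·10=110. Service 285; fixed 56; total 341.
{B, C, D}: Upton→B 5·15=75, Calder→D 5·20=100, Quay→C 8·10=80. Service 255; fixed 121; total 376.
{A, B, D}: service 285 + fixed 101 = 386
{A, B, C, D}: service 255 + fixed 166 = 421
No other subset beats 341.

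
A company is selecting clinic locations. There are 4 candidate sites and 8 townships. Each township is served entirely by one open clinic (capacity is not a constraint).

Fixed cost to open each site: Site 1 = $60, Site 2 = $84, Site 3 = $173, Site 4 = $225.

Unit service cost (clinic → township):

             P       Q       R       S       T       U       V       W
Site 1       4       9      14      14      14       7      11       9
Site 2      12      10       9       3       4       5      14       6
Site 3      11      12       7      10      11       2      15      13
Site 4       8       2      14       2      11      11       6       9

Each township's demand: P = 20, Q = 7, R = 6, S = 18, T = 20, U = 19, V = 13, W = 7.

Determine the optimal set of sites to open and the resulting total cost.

Open Site 1 and Site 2; minimum total cost 755.

For any fixed open set, each township goes to its cheapest open site; total = fixed + service.
{Site 1, Site 2}: P→Site 1 4·20=80, Q→Site 1 9·7=63, R→Site 2 9·6=54, S→Site 2 3·18=54, T→Site 2 4·20=80, U→Site 2 5·19=95, V→Site 1 11·13=143, W→Site 2 6·7=42. Service 611; fixed 144; total 755.
{Site 1, Site 2, Site 4}: service 479 + fixed 369 = 848
{Site 1, Site 2, Site 3}: service 542 + fixed 317 = 859
{Site 1, Site 2, Site 3, Site 4}: service 410 + fixed 542 = 952
No other subset beats 755.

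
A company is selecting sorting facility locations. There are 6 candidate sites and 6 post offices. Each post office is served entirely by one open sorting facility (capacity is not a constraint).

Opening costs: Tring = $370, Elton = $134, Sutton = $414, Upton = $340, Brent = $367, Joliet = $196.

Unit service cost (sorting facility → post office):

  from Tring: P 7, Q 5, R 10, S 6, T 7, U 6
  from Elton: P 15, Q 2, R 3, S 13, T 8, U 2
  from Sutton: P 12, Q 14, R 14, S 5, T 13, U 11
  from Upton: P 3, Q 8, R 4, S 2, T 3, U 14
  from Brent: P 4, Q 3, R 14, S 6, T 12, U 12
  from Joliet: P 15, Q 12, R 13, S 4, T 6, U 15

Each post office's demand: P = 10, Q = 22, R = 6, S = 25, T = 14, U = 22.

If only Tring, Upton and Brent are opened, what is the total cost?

Total cost: 1421

Each post office is assigned to its cheapest site among the open ones.
{Tring, Upton, Brent}: P→Upton 3·10=30, Q→Brent 3·22=66, R→Upton 4·6=24, S→Upton 2·25=50, T→Upton 3·14=42, U→Tring 6·22=132. Service 344; fixed 1077; total 1421.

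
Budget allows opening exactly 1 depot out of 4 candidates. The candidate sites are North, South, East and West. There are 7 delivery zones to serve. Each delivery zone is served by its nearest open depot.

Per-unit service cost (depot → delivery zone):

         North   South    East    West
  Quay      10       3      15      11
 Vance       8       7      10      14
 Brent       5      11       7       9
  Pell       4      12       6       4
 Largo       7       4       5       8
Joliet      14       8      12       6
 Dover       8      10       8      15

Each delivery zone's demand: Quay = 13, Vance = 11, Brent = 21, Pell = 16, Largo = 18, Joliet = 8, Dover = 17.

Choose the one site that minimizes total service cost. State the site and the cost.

Choose North only; total service cost 761.

With exactly 1 open, each delivery zone uses its cheapest among the chosen.
{North}: Quay→North 10·13=130, Vance→North 8·11=88, Brent→North 5·21=105, Pell→North 4·16=64, Largo→North 7·18=126, Joliet→North 14·8=112, Dover→North 8·17=136. Service cost 761.
{South}: service cost 845
{East}: service cost 870
Among all 4 size-1 choices, {North} is lowest.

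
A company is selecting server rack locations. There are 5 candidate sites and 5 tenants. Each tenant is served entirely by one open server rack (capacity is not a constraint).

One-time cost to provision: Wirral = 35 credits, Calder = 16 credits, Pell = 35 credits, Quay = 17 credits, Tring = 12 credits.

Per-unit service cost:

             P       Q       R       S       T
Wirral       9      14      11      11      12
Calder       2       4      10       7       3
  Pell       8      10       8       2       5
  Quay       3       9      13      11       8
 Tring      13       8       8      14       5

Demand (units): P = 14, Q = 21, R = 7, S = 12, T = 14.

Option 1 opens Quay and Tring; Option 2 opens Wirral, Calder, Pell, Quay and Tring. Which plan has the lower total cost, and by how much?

Option 2 is cheaper by 148.

Option 1: {Quay, Tring}: P→Quay 3·14=42, Q→Tring 8·21=168, R→Tring 8·7=56, S→Quay 11·12=132, T→Tring 5·14=70. Service 468; fixed 29; total 497.
Option 2: {Wirral, Calder, Pell, Quay, Tring}: P→Calder 2·14=28, Q→Calder 4·21=84, R→Pell 8·7=56, S→Pell 2·12=24, T→Calder 3·14=42. Service 234; fixed 115; total 349.
Difference: |497 − 349| = 148.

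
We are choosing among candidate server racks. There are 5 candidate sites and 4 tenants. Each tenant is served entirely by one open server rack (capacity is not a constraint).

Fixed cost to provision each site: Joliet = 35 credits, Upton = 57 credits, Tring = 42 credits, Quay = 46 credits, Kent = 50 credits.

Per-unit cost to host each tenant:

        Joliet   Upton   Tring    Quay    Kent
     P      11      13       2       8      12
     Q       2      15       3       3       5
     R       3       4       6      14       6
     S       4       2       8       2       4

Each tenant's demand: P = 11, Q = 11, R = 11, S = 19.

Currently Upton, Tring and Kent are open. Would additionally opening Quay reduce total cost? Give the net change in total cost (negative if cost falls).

No — net change +46 (cost rises by 46).

Current service cost with {Upton, Tring, Kent}: 137.
Adding Quay: each tenant re-picks its cheapest; new service cost 137, saving 0.
Extra fixed cost: 46. Net change = 46 − 0 = 46.
(Totals: 286 → 332.)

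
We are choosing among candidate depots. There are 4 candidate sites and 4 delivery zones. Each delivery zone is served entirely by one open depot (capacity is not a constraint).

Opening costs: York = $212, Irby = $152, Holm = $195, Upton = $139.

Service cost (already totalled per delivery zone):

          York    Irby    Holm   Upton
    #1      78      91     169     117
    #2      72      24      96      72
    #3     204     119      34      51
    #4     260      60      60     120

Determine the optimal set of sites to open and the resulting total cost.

For any fixed open set, each delivery zone goes to its cheapest open site; total = fixed + service.
{Irby}: #1→Irby 91, #2→Irby 24, #3→Irby 119, #4→Irby 60. Service 294; fixed 152; total 446.
{Upton}: #1→Upton 117, #2→Upton 72, #3→Upton 51, #4→Upton 120. Service 360; fixed 139; total 499.
{Irby, Upton}: #1→Irby 91, #2→Irby 24, #3→Upton 51, #4→Irby 60. Service 226; fixed 291; total 517.
{York, Irby, Holm, Upton}: service 196 + fixed 698 = 894
No other subset beats 446.

Open Irby only; minimum total cost 446.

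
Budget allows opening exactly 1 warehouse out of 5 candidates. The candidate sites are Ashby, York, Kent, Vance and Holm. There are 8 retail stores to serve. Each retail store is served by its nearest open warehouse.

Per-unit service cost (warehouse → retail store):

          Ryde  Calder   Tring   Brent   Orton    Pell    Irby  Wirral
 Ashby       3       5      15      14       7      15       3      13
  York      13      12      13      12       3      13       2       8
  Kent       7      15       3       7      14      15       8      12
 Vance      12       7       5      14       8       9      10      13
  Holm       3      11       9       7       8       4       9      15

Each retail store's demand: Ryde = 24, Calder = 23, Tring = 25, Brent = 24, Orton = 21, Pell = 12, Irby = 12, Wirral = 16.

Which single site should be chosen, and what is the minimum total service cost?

With exactly 1 open, each retail store uses its cheapest among the chosen.
{Holm}: Ryde→Holm 3·24=72, Calder→Holm 11·23=253, Tring→Holm 9·25=225, Brent→Holm 7·24=168, Orton→Holm 8·21=168, Pell→Holm 4·12=48, Irby→Holm 9·12=108, Wirral→Holm 15·16=240. Service cost 1282.
{Ashby}: service cost 1469
{Vance}: service cost 1514
Among all 5 size-1 choices, {Holm} is lowest.

Choose Holm only; total service cost 1282.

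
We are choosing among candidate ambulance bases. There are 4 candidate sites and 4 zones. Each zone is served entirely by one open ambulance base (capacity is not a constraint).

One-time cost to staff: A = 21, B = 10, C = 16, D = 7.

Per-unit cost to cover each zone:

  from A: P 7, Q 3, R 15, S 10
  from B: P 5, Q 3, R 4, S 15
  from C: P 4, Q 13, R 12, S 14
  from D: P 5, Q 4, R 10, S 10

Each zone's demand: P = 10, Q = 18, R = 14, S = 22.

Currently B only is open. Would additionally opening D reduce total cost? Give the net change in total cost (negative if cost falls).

Yes — net change −103 (cost falls by 103).

Current service cost with {B}: 490.
Adding D: each zone re-picks its cheapest; new service cost 380, saving 110.
Extra fixed cost: 7. Net change = 7 − 110 = -103.
(Totals: 500 → 397.)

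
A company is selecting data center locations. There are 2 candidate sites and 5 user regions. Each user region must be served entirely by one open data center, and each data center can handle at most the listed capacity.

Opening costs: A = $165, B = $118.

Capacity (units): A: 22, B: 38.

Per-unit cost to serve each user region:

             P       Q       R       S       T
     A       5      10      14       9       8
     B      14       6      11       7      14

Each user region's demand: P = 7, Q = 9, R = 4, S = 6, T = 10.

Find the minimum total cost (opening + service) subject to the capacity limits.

Minimum total cost: 496

Open {B}: P→B 14·7=98, Q→B 6·9=54, R→B 11·4=44, S→B 7·6=42, T→B 14·10=140.
Loads: B carries 36/38. Service 378; fixed 118; total 496.
Next best feasible plan costs 538.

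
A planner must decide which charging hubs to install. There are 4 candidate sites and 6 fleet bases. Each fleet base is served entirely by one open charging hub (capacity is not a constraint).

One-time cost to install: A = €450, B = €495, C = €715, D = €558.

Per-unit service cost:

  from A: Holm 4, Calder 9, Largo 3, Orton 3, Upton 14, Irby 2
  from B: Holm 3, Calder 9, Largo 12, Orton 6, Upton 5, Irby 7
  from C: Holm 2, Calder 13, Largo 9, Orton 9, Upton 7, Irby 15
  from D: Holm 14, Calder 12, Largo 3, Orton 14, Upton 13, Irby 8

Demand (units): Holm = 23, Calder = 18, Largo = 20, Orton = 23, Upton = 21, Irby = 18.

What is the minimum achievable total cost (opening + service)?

For any fixed open set, each fleet base goes to its cheapest open site; total = fixed + service.
{A}: Holm→A 4·23=92, Calder→A 9·18=162, Largo→A 3·20=60, Orton→A 3·23=69, Upton→A 14·21=294, Irby→A 2·18=36. Service 713; fixed 450; total 1163.
{B}: service 840 + fixed 495 = 1335
{A, B}: service 501 + fixed 945 = 1446
{A, B, C, D}: service 478 + fixed 2218 = 2696
(All 15 nonempty subsets were checked; A only is lowest.)

Minimum total cost: 1163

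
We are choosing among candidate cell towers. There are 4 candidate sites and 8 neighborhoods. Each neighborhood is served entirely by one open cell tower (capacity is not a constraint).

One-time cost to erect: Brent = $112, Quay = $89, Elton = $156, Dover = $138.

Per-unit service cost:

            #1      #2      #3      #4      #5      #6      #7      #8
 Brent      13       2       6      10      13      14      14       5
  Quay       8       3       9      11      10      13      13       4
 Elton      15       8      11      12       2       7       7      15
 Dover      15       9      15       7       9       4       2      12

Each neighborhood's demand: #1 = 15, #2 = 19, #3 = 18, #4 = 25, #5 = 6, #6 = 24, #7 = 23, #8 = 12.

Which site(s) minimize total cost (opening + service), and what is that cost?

For any fixed open set, each neighborhood goes to its cheapest open site; total = fixed + service.
{Quay, Dover}: #1→Quay 8·15=120, #2→Quay 3·19=57, #3→Quay 9·18=162, #4→Dover 7·25=175, #5→Dover 9·6=54, #6→Dover 4·24=96, #7→Dover 2·23=46, #8→Quay 4·12=48. Service 758; fixed 227; total 985.
{Brent, Dover}: #1→Brent 13·15=195, #2→Brent 2·19=38, #3→Brent 6·18=108, #4→Dover 7·25=175, #5→Dover 9·6=54, #6→Dover 4·24=96, #7→Dover 2·23=46, #8→Brent 5·12=60. Service 772; fixed 250; total 1022.
{Brent, Quay, Dover}: #1→Quay 8·15=120, #2→Brent 2·19=38, #3→Brent 6·18=108, #4→Dover 7·25=175, #5→Dover 9·6=54, #6→Dover 4·24=96, #7→Dover 2·23=46, #8→Quay 4·12=48. Service 685; fixed 339; total 1024.
{Brent, Quay, Elton, Dover}: service 643 + fixed 495 = 1138
No other subset beats 985.

Open Quay and Dover; minimum total cost 985.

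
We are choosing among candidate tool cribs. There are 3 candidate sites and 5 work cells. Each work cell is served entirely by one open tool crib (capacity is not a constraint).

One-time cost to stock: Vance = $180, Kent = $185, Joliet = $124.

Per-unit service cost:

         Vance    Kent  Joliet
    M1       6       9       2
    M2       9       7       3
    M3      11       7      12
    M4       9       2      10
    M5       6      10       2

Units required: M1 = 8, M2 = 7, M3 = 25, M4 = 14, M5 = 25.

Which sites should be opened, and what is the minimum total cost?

For any fixed open set, each work cell goes to its cheapest open site; total = fixed + service.
{Kent, Joliet}: M1→Joliet 2·8=16, M2→Joliet 3·7=21, M3→Kent 7·25=175, M4→Kent 2·14=28, M5→Joliet 2·25=50. Service 290; fixed 309; total 599.
{Joliet}: M1→Joliet 2·8=16, M2→Joliet 3·7=21, M3→Joliet 12·25=300, M4→Joliet 10·14=140, M5→Joliet 2·25=50. Service 527; fixed 124; total 651.
{Kent}: service 574 + fixed 185 = 759
{Vance, Kent, Joliet}: M1→Joliet 2·8=16, M2→Joliet 3·7=21, M3→Kent 7·25=175, M4→Kent 2·14=28, M5→Joliet 2·25=50. Service 290; fixed 489; total 779.
No other subset beats 599.

Open Kent and Joliet; minimum total cost 599.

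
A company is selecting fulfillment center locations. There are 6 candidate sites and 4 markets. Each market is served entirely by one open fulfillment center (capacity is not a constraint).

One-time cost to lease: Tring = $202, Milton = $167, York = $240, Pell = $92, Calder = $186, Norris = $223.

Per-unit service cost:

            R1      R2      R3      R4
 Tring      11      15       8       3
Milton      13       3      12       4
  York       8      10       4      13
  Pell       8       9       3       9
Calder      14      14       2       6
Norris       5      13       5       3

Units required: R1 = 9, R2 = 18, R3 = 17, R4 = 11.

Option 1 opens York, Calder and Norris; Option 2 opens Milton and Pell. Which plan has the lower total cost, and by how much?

Option 1: {York, Calder, Norris}: R1→Norris 5·9=45, R2→York 10·18=180, R3→Calder 2·17=34, R4→Norris 3·11=33. Service 292; fixed 649; total 941.
Option 2: {Milton, Pell}: R1→Pell 8·9=72, R2→Milton 3·18=54, R3→Pell 3·17=51, R4→Milton 4·11=44. Service 221; fixed 259; total 480.
Difference: |941 − 480| = 461.

Option 2 is cheaper by 461.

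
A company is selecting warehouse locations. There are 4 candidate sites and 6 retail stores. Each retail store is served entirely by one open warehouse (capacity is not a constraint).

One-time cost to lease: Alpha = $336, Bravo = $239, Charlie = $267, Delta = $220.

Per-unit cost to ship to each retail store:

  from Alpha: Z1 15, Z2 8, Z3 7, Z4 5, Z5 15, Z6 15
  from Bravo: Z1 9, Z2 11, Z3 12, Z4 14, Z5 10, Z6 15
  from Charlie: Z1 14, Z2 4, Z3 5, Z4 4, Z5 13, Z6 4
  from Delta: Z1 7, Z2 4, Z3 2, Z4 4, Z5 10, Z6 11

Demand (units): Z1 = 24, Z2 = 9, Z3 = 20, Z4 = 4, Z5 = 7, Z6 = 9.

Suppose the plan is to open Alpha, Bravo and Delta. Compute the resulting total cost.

Total cost: 1224

Each retail store is assigned to its cheapest site among the open ones.
{Alpha, Bravo, Delta}: Z1→Delta 7·24=168, Z2→Delta 4·9=36, Z3→Delta 2·20=40, Z4→Delta 4·4=16, Z5→Bravo 10·7=70, Z6→Delta 11·9=99. Service 429; fixed 795; total 1224.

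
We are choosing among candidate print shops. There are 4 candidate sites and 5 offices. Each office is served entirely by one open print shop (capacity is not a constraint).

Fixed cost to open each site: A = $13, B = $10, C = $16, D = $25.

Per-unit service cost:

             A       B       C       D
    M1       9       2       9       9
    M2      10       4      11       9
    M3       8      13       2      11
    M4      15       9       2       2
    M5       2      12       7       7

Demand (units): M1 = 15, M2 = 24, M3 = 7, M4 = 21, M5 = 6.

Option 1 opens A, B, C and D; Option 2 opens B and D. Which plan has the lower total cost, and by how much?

Option 1: {A, B, C, D}: M1→B 2·15=30, M2→B 4·24=96, M3→C 2·7=14, M4→C 2·21=42, M5→A 2·6=12. Service 194; fixed 64; total 258.
Option 2: {B, D}: M1→B 2·15=30, M2→B 4·24=96, M3→D 11·7=77, M4→D 2·21=42, M5→D 7·6=42. Service 287; fixed 35; total 322.
Difference: |258 − 322| = 64.

Option 1 is cheaper by 64.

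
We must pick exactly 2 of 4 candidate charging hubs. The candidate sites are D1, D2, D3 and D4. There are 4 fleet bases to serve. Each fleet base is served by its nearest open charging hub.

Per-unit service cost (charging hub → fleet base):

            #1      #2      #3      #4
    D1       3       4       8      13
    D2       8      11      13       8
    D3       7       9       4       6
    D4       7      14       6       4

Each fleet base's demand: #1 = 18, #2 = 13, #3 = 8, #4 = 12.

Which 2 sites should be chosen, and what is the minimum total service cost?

Choose D1 and D4; total service cost 202.

With exactly 2 open, each fleet base uses its cheapest among the chosen.
{D1, D4}: #1→D1 3·18=54, #2→D1 4·13=52, #3→D4 6·8=48, #4→D4 4·12=48. Service cost 202.
{D1, D3}: service cost 210
{D1, D2}: service cost 266
Among all 6 size-2 choices, {D1, D4} is lowest.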